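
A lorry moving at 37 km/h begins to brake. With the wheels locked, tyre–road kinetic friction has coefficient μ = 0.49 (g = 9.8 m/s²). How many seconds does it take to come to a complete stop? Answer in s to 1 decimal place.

37 km/h ÷ 3.6 = 10.2778 m/s.
a = μg = 0.49 × 9.8 = 4.802 m/s².
Braking time = v/a = 10.2778 / 4.802 = 2.140 s.

Braking time ≈ 2.1 s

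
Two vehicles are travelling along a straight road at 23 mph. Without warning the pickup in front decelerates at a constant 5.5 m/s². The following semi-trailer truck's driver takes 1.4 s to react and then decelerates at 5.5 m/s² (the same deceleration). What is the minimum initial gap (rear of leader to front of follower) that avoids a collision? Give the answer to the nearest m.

Minimum gap ≈ 14 m

23 mph × 0.44704 = 10.2819 m/s.
Leader travels v²/(2a_L) = 105.717 / 11.000 = 9.611 m before stopping.
Follower covers v·t_r = 10.2819 × 1.4 = 14.395 m while reacting, then v²/(2a_F) = 105.717 / 11.000 = 9.611 m while braking, for a total of 14.395 + 9.611 = 24.006 m.
Since a_F ≤ a_L and the follower starts braking later, the follower is never slower than the leader, so the closest approach is when both have stopped.
Minimum gap = 24.006 − 9.611 = 14.395 m.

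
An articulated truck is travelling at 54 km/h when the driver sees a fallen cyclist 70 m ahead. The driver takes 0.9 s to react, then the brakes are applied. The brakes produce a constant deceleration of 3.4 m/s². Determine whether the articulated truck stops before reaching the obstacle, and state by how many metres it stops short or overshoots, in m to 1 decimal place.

54 km/h ÷ 3.6 = 15.0000 m/s.
Reaction distance = 15.0000 × 0.9 = 13.500 m.
Braking distance = v²/(2a) = 225.000 / 6.800 = 33.088 m.
Total stopping distance = 13.500 + 33.088 = 46.588 m, vs 70 m available — it stops with 70 − 46.588 = 23.412 m to spare.

Yes — it stops 23.4 m short of the obstacle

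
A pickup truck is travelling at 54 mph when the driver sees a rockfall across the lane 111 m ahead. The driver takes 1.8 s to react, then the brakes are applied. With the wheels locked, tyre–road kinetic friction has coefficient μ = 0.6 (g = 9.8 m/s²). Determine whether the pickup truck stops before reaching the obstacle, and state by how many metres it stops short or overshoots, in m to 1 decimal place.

54 mph × 0.44704 = 24.1402 m/s.
a = μg = 0.6 × 9.8 = 5.880 m/s².
Reaction distance = 24.1402 × 1.8 = 43.452 m.
Braking distance = v²/(2a) = 582.749 / 11.760 = 49.553 m.
Total stopping distance = 43.452 + 49.553 = 93.005 m, vs 111 m available — it stops with 111 − 93.005 = 17.995 m to spare.

Yes — it stops 18.0 m short of the obstacle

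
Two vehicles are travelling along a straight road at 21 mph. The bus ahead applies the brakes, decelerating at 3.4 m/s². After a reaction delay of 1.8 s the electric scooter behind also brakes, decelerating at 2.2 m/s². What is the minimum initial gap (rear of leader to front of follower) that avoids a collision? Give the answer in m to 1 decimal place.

21 mph × 0.44704 = 9.3878 m/s.
Leader travels v²/(2a_L) = 88.131 / 6.800 = 12.960 m before stopping.
Follower covers v·t_r = 9.3878 × 1.8 = 16.898 m while reacting, then v²/(2a_F) = 88.131 / 4.400 = 20.030 m while braking, for a total of 16.898 + 20.030 = 36.928 m.
Since a_F ≤ a_L and the follower starts braking later, the follower is never slower than the leader, so the closest approach is when both have stopped.
Minimum gap = 36.928 − 12.960 = 23.968 m.

Minimum gap ≈ 24.0 m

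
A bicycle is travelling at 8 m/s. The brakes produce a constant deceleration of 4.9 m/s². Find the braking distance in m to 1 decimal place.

Braking distance ≈ 6.5 m

Braking distance = v²/(2a) = 8.0000² / (2 × 4.900) = 64.000 / 9.800 = 6.531 m.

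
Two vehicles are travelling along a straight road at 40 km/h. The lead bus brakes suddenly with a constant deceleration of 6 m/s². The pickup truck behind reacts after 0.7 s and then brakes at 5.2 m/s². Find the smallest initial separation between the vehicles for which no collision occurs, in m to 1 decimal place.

40 km/h ÷ 3.6 = 11.1111 m/s.
Leader travels v²/(2a_L) = 123.457 / 12.000 = 10.288 m before stopping.
Follower covers v·t_r = 11.1111 × 0.7 = 7.778 m while reacting, then v²/(2a_F) = 123.457 / 10.400 = 11.871 m while braking, for a total of 7.778 + 11.871 = 19.649 m.
Since a_F ≤ a_L and the follower starts braking later, the follower is never slower than the leader, so the closest approach is when both have stopped.
Minimum gap = 19.649 − 10.288 = 9.361 m.

Minimum gap ≈ 9.4 m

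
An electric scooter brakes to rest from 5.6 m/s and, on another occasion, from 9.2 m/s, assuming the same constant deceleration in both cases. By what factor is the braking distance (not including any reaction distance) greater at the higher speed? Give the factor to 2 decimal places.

Braking distance d = v²/(2a), so with a fixed, d ∝ v².
Factor = (9.2/5.6)² = 1.6429² = 2.6991.

Factor ≈ 2.70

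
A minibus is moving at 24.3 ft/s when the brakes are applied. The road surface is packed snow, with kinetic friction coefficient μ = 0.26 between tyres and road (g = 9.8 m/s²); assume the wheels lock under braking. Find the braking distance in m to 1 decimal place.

24.3 ft/s × 0.3048 = 7.4066 m/s.
a = μg = 0.26 × 9.8 = 2.548 m/s².
Braking distance = v²/(2a) = 7.4066² / (2 × 2.548) = 54.858 / 5.096 = 10.765 m.

Braking distance ≈ 10.8 m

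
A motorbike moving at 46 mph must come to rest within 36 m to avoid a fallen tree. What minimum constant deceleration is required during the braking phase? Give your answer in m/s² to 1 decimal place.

46 mph × 0.44704 = 20.5638 m/s.
v² = 2a·d ⇒ a = v²/(2d) = 20.5638² / (2 × 36.000) = 422.870 / 72.000 = 5.8732 m/s².

Required deceleration ≈ 5.9 m/s²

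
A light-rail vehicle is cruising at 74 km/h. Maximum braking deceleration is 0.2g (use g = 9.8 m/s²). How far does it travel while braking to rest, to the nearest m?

Braking distance ≈ 108 m

74 km/h ÷ 3.6 = 20.5556 m/s.
a = 0.2 × 9.8 = 1.960 m/s².
Braking distance = v²/(2a) = 20.5556² / (2 × 1.960) = 422.533 / 3.920 = 107.789 m.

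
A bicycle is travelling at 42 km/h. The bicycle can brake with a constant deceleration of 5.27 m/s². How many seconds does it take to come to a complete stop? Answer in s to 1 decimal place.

42 km/h ÷ 3.6 = 11.6667 m/s.
Braking time = v/a = 11.6667 / 5.270 = 2.214 s.

Braking time ≈ 2.2 s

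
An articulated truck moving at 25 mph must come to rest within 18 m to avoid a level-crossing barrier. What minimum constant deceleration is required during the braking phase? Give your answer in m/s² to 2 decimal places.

Required deceleration ≈ 3.47 m/s²

25 mph × 0.44704 = 11.1760 m/s.
v² = 2a·d ⇒ a = v²/(2d) = 11.1760² / (2 × 18.000) = 124.903 / 36.000 = 3.4695 m/s².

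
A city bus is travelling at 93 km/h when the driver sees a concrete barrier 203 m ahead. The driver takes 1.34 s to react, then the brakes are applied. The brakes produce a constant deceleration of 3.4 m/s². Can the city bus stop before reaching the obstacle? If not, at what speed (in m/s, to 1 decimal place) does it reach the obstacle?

Yes — it stops about 70.2 m short of the obstacle, so it never reaches it

93 km/h ÷ 3.6 = 25.8333 m/s.
Reaction distance = 25.8333 × 1.34 = 34.617 m.
Braking distance = v²/(2a) = 667.359 / 6.800 = 98.141 m.
Total stopping distance = 34.617 + 98.141 = 132.758 m, vs 203 m available — it stops with 203 − 132.758 = 70.242 m to spare.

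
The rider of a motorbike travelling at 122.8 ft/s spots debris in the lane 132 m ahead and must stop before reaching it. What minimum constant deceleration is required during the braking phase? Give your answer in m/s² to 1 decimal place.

122.8 ft/s × 0.3048 = 37.4294 m/s.
v² = 2a·d ⇒ a = v²/(2d) = 37.4294² / (2 × 132.000) = 1400.960 / 264.000 = 5.3067 m/s².

Required deceleration ≈ 5.3 m/s²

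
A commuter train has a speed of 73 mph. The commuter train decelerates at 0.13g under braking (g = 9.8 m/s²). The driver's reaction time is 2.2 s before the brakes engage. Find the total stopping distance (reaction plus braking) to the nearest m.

73 mph × 0.44704 = 32.6339 m/s.
a = 0.13 × 9.8 = 1.274 m/s².
Reaction distance = v·t_r = 32.6339 × 2.2 = 71.795 m.
Braking distance = v²/(2a) = 32.6339² / (2 × 1.274) = 1064.971 / 2.548 = 417.964 m.
Total = 71.795 + 417.964 = 489.759 m.

Total stopping distance ≈ 490 m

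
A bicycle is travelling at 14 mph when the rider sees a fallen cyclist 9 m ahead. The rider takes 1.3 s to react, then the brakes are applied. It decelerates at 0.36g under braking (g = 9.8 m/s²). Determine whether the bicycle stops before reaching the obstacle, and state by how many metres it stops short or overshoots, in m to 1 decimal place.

No — it overshoots by 4.7 m

14 mph × 0.44704 = 6.2586 m/s.
a = 0.36 × 9.8 = 3.528 m/s².
Reaction distance = 6.2586 × 1.3 = 8.136 m.
Braking distance = v²/(2a) = 39.170 / 7.056 = 5.551 m.
Total stopping distance = 8.136 + 5.551 = 13.687 m, vs 9 m available — it cannot stop in time and overshoots by 13.687 − 9 = 4.687 m.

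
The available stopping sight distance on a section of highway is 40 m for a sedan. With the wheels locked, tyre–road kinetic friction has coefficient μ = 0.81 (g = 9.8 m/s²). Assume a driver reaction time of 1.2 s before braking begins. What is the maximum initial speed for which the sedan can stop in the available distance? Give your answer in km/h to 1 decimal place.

a = μg = 0.81 × 9.8 = 7.938 m/s².
Stopping distance: v·t_r + v²/(2a) = 40 with t_r = 1.2 s and a = 7.938 m/s².
So v² + 19.051 v − 635.04 = 0.
Positive root: v = −a·t_r + √((a·t_r)² + 2a·d) = −9.526 + √(90.745 + 635.04) = 17.4144 m/s.
17.4144 m/s × 3.6 = 62.692 km/h.

Maximum speed ≈ 62.7 km/h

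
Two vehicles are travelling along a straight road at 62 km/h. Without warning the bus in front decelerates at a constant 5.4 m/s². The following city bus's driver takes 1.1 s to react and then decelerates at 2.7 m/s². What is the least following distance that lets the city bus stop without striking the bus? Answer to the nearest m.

62 km/h ÷ 3.6 = 17.2222 m/s.
Leader travels v²/(2a_L) = 296.604 / 10.800 = 27.463 m before stopping.
Follower covers v·t_r = 17.2222 × 1.1 = 18.944 m while reacting, then v²/(2a_F) = 296.604 / 5.400 = 54.927 m while braking, for a total of 18.944 + 54.927 = 73.871 m.
Since a_F ≤ a_L and the follower starts braking later, the follower is never slower than the leader, so the closest approach is when both have stopped.
Minimum gap = 73.871 − 27.463 = 46.408 m.

Minimum gap ≈ 46 m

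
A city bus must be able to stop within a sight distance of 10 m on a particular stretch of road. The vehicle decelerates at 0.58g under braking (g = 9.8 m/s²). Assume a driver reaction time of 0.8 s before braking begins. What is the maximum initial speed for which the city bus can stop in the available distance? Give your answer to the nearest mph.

a = 0.58 × 9.8 = 5.684 m/s².
Stopping distance: v·t_r + v²/(2a) = 10 with t_r = 0.8 s and a = 5.684 m/s².
So v² + 9.094 v − 113.68 = 0.
Positive root: v = −a·t_r + √((a·t_r)² + 2a·d) = −4.547 + √(20.675 + 113.68) = 7.0442 m/s.
7.0442 m/s ÷ 0.44704 = 15.757 mph.

Maximum speed ≈ 16 mph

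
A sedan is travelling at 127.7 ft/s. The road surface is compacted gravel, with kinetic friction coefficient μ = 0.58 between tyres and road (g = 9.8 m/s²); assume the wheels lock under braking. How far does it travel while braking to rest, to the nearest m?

Braking distance ≈ 133 m

127.7 ft/s × 0.3048 = 38.9230 m/s.
a = μg = 0.58 × 9.8 = 5.684 m/s².
Braking distance = v²/(2a) = 38.9230² / (2 × 5.684) = 1515.000 / 11.368 = 133.269 m.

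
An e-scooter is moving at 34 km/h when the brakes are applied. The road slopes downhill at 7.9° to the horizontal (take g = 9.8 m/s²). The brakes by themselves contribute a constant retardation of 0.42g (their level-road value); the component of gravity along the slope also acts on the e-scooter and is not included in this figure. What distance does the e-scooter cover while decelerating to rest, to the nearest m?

Braking distance ≈ 16 m

34 km/h ÷ 3.6 = 9.4444 m/s.
a = 0.42 × 9.8 = 4.116 m/s².
Gravity along the downhill slope reduces the braking deceleration: a_eff = 4.116 − 9.8·sin 7.9° = 4.116 − 1.347 = 2.769 m/s².
Braking distance = v²/(2a) = 9.4444² / (2 × 2.769) = 89.197 / 5.538 = 16.106 m.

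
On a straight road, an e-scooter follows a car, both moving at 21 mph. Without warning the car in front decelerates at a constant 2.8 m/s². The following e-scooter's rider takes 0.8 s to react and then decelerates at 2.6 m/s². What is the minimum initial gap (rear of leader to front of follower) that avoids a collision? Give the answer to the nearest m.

Minimum gap ≈ 9 m

21 mph × 0.44704 = 9.3878 m/s.
Leader travels v²/(2a_L) = 88.131 / 5.600 = 15.738 m before stopping.
Follower covers v·t_r = 9.3878 × 0.8 = 7.510 m while reacting, then v²/(2a_F) = 88.131 / 5.200 = 16.948 m while braking, for a total of 7.510 + 16.948 = 24.458 m.
Since a_F ≤ a_L and the follower starts braking later, the follower is never slower than the leader, so the closest approach is when both have stopped.
Minimum gap = 24.458 − 15.738 = 8.720 m.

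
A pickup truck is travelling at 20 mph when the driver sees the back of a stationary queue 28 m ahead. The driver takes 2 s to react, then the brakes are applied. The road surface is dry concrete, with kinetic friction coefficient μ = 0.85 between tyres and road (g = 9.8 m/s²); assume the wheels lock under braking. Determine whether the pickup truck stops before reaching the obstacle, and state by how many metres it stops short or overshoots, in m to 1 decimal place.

20 mph × 0.44704 = 8.9408 m/s.
a = μg = 0.85 × 9.8 = 8.330 m/s².
Reaction distance = 8.9408 × 2 = 17.882 m.
Braking distance = v²/(2a) = 79.938 / 16.660 = 4.798 m.
Total stopping distance = 17.882 + 4.798 = 22.680 m, vs 28 m available — it stops with 28 − 22.680 = 5.320 m to spare.

Yes — it stops 5.3 m short of the obstacle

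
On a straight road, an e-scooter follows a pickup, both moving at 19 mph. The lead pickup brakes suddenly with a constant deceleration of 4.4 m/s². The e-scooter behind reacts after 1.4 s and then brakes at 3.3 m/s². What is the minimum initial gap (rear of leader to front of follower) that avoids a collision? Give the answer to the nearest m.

19 mph × 0.44704 = 8.4938 m/s.
Leader travels v²/(2a_L) = 72.145 / 8.800 = 8.198 m before stopping.
Follower covers v·t_r = 8.4938 × 1.4 = 11.891 m while reacting, then v²/(2a_F) = 72.145 / 6.600 = 10.931 m while braking, for a total of 11.891 + 10.931 = 22.822 m.
Since a_F ≤ a_L and the follower starts braking later, the follower is never slower than the leader, so the closest approach is when both have stopped.
Minimum gap = 22.822 − 8.198 = 14.624 m.

Minimum gap ≈ 15 m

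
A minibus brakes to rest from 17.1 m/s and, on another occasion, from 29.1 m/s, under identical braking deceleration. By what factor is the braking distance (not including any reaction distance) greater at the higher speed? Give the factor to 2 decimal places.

Braking distance d = v²/(2a), so with a fixed, d ∝ v².
Factor = (29.1/17.1)² = 1.7018² = 2.8961.

Factor ≈ 2.90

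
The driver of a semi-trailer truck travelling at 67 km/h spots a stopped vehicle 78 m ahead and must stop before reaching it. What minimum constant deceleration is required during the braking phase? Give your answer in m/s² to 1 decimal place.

Required deceleration ≈ 2.2 m/s²

67 km/h ÷ 3.6 = 18.6111 m/s.
v² = 2a·d ⇒ a = v²/(2d) = 18.6111² / (2 × 78.000) = 346.373 / 156.000 = 2.2203 m/s².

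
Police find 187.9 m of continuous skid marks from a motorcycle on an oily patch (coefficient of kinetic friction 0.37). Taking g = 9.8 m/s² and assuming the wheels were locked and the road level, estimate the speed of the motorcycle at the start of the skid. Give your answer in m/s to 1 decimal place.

Deceleration a = μg = 0.37 × 9.8 = 3.626 m/s².
v = √(2a·d) = √(2 × 3.626 × 187.9) = √1362.651 = 36.9141 m/s.

Initial speed ≈ 36.9 m/s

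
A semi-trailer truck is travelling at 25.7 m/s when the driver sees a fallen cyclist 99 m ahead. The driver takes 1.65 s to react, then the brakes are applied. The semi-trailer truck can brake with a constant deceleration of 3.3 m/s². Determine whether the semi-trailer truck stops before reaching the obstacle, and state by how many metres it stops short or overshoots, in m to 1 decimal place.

Reaction distance = 25.7000 × 1.65 = 42.405 m.
Braking distance = v²/(2a) = 660.490 / 6.600 = 100.074 m.
Total stopping distance = 42.405 + 100.074 = 142.479 m, vs 99 m available — it cannot stop in time and overshoots by 142.479 − 99 = 43.479 m.

No — it overshoots by 43.5 m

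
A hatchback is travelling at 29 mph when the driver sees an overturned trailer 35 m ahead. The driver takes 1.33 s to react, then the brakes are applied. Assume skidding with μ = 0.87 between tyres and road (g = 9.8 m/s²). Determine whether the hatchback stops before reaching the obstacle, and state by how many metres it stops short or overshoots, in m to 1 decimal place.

Yes — it stops 7.9 m short of the obstacle

29 mph × 0.44704 = 12.9642 m/s.
a = μg = 0.87 × 9.8 = 8.526 m/s².
Reaction distance = 12.9642 × 1.33 = 17.242 m.
Braking distance = v²/(2a) = 168.070 / 17.052 = 9.856 m.
Total stopping distance = 17.242 + 9.856 = 27.098 m, vs 35 m available — it stops with 35 − 27.098 = 7.902 m to spare.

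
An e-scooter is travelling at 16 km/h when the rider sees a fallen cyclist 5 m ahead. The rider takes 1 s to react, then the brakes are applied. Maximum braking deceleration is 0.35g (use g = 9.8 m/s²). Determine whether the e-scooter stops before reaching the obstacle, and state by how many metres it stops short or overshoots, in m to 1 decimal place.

16 km/h ÷ 3.6 = 4.4444 m/s.
a = 0.35 × 9.8 = 3.430 m/s².
Reaction distance = 4.4444 × 1 = 4.444 m.
Braking distance = v²/(2a) = 19.753 / 6.860 = 2.879 m.
Total stopping distance = 4.444 + 2.879 = 7.323 m, vs 5 m available — it cannot stop in time and overshoots by 7.323 − 5 = 2.323 m.

No — it overshoots by 2.3 m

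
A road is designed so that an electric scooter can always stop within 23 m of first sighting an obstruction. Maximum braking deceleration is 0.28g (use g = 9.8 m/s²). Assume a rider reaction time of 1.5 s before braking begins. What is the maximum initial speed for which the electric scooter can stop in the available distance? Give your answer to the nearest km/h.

Maximum speed ≈ 28 km/h

a = 0.28 × 9.8 = 2.744 m/s².
Stopping distance: v·t_r + v²/(2a) = 23 with t_r = 1.5 s and a = 2.744 m/s².
So v² + 8.232 v − 126.22 = 0.
Positive root: v = −a·t_r + √((a·t_r)² + 2a·d) = −4.116 + √(16.941 + 126.22) = 7.8490 m/s.
7.8490 m/s × 3.6 = 28.256 km/h.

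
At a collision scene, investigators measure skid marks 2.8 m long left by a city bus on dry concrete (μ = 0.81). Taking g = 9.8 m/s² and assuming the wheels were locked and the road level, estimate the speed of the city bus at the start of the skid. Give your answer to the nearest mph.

Initial speed ≈ 15 mph

Deceleration a = μg = 0.81 × 9.8 = 7.938 m/s².
v = √(2a·d) = √(2 × 7.938 × 2.8) = √44.453 = 6.6673 m/s.
= 6.6673 ÷ 0.44704 = 14.914 mph.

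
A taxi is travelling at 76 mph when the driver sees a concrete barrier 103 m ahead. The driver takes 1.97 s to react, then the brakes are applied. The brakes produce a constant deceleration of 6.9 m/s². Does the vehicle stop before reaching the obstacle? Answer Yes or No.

No

76 mph × 0.44704 = 33.9750 m/s.
Reaction distance = 33.9750 × 1.97 = 66.931 m.
Braking distance = v²/(2a) = 1154.301 / 13.800 = 83.645 m.
Total stopping distance = 66.931 + 83.645 = 150.576 m, vs 103 m available — it cannot stop in time and overshoots by 150.576 − 103 = 47.576 m.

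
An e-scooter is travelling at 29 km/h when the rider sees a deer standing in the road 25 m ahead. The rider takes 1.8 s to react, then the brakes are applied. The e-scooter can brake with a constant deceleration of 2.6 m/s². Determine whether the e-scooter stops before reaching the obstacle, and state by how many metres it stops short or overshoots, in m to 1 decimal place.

No — it overshoots by 2.0 m

29 km/h ÷ 3.6 = 8.0556 m/s.
Reaction distance = 8.0556 × 1.8 = 14.500 m.
Braking distance = v²/(2a) = 64.893 / 5.200 = 12.479 m.
Total stopping distance = 14.500 + 12.479 = 26.979 m, vs 25 m available — it cannot stop in time and overshoots by 26.979 − 25 = 1.979 m.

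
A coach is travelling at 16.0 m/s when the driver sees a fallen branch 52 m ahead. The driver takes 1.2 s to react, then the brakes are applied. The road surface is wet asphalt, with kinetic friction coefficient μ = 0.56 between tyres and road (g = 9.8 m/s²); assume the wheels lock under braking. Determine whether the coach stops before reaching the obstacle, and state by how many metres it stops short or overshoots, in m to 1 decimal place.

a = μg = 0.56 × 9.8 = 5.488 m/s².
Reaction distance = 16.0000 × 1.2 = 19.200 m.
Braking distance = v²/(2a) = 256.000 / 10.976 = 23.324 m.
Total stopping distance = 19.200 + 23.324 = 42.524 m, vs 52 m available — it stops with 52 − 42.524 = 9.476 m to spare.

Yes — it stops 9.5 m short of the obstacle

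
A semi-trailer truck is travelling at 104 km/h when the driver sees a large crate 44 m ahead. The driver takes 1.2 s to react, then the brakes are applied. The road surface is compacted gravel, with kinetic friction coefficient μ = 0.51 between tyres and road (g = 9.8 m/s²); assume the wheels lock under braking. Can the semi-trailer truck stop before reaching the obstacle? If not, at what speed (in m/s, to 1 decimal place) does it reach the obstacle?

No — it strikes the obstacle at 27.2 m/s

104 km/h ÷ 3.6 = 28.8889 m/s.
a = μg = 0.51 × 9.8 = 4.998 m/s².
Reaction distance = 28.8889 × 1.2 = 34.667 m.
Braking distance needed to stop: v²/(2a) = 834.569 / 9.996 = 83.490 m, so total needed = 34.667 + 83.490 = 118.157 m > 44 m — it cannot stop.
Distance remaining when braking begins: 44 − 34.667 = 9.333 m.
v² = v₀² − 2a·d = 834.569 − 2 × 4.998 × 9.333 = 741.276 m²/s².
v = √741.276 = 27.226 m/s.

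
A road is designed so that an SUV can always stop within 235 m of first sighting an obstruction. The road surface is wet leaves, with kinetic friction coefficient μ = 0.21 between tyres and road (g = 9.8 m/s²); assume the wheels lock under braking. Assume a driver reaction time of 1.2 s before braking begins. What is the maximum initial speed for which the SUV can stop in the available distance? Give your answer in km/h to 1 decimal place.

a = μg = 0.21 × 9.8 = 2.058 m/s².
Stopping distance: v·t_r + v²/(2a) = 235 with t_r = 1.2 s and a = 2.058 m/s².
So v² + 4.939 v − 967.26 = 0.
Positive root: v = −a·t_r + √((a·t_r)² + 2a·d) = −2.470 + √(6.101 + 967.26) = 28.7287 m/s.
28.7287 m/s × 3.6 = 103.423 km/h.

Maximum speed ≈ 103.4 km/h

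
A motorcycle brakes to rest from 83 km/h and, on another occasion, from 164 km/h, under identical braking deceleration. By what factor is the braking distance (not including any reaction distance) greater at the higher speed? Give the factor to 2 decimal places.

Factor ≈ 3.90

Braking distance d = v²/(2a), so with a fixed, d ∝ v².
Factor = (164/83)² = 1.9759² = 3.9042.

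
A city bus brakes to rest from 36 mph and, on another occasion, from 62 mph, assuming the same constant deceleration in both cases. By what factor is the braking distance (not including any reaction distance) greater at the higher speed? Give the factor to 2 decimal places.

Braking distance d = v²/(2a), so with a fixed, d ∝ v².
Factor = (62/36)² = 1.7222² = 2.9660.

Factor ≈ 2.97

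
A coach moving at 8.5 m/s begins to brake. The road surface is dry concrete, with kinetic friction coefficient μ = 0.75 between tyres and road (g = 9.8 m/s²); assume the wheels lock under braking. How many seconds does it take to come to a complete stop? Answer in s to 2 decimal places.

Braking time ≈ 1.16 s

a = μg = 0.75 × 9.8 = 7.350 m/s².
Braking time = v/a = 8.5000 / 7.350 = 1.156 s.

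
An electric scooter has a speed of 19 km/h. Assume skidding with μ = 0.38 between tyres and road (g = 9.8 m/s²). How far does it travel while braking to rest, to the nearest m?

19 km/h ÷ 3.6 = 5.2778 m/s.
a = μg = 0.38 × 9.8 = 3.724 m/s².
Braking distance = v²/(2a) = 5.2778² / (2 × 3.724) = 27.855 / 7.448 = 3.740 m.

Braking distance ≈ 4 m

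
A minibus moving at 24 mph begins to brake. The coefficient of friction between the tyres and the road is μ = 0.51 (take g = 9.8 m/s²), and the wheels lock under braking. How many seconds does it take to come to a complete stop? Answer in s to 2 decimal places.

Braking time ≈ 2.15 s

24 mph × 0.44704 = 10.7290 m/s.
a = μg = 0.51 × 9.8 = 4.998 m/s².
Braking time = v/a = 10.7290 / 4.998 = 2.147 s.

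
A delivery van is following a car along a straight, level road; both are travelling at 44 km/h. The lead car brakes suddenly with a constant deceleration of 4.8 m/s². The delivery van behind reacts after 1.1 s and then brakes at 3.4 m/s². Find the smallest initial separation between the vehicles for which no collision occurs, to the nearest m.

Minimum gap ≈ 20 m

44 km/h ÷ 3.6 = 12.2222 m/s.
Leader travels v²/(2a_L) = 149.382 / 9.600 = 15.561 m before stopping.
Follower covers v·t_r = 12.2222 × 1.1 = 13.444 m while reacting, then v²/(2a_F) = 149.382 / 6.800 = 21.968 m while braking, for a total of 13.444 + 21.968 = 35.412 m.
Since a_F ≤ a_L and the follower starts braking later, the follower is never slower than the leader, so the closest approach is when both have stopped.
Minimum gap = 35.412 − 15.561 = 19.851 m.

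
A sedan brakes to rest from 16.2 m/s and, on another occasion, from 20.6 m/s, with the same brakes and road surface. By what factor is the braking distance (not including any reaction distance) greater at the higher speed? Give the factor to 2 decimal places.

Factor ≈ 1.62

Braking distance d = v²/(2a), so with a fixed, d ∝ v².
Factor = (20.6/16.2)² = 1.2716² = 1.6170.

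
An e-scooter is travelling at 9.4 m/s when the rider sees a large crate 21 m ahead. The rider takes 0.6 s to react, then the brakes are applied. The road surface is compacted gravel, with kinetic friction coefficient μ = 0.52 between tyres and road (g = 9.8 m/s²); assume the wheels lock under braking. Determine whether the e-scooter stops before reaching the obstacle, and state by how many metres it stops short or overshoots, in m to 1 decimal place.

Yes — it stops 6.7 m short of the obstacle

a = μg = 0.52 × 9.8 = 5.096 m/s².
Reaction distance = 9.4000 × 0.6 = 5.640 m.
Braking distance = v²/(2a) = 88.360 / 10.192 = 8.670 m.
Total stopping distance = 5.640 + 8.670 = 14.310 m, vs 21 m available — it stops with 21 − 14.310 = 6.690 m to spare.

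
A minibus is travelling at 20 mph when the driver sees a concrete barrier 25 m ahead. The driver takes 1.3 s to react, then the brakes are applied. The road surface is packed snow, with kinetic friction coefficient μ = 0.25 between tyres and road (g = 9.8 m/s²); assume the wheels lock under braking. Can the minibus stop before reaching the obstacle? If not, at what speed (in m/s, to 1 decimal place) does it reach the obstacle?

No — it strikes the obstacle at 3.8 m/s

20 mph × 0.44704 = 8.9408 m/s.
a = μg = 0.25 × 9.8 = 2.450 m/s².
Reaction distance = 8.9408 × 1.3 = 11.623 m.
Braking distance needed to stop: v²/(2a) = 79.938 / 4.900 = 16.314 m, so total needed = 11.623 + 16.314 = 27.937 m > 25 m — it cannot stop.
Distance remaining when braking begins: 25 − 11.623 = 13.377 m.
v² = v₀² − 2a·d = 79.938 − 2 × 2.450 × 13.377 = 14.391 m²/s².
v = √14.391 = 3.794 m/s.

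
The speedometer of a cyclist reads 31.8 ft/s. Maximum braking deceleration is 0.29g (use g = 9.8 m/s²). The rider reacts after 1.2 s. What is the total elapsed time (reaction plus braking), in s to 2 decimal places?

Total time ≈ 4.61 s

31.8 ft/s × 0.3048 = 9.6926 m/s.
a = 0.29 × 9.8 = 2.842 m/s².
Braking time = v/a = 9.6926 / 2.842 = 3.410 s.
Total = 1.2 + 3.410 = 4.610 s.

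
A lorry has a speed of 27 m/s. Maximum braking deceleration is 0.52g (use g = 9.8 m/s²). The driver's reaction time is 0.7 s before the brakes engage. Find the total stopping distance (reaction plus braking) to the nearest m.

a = 0.52 × 9.8 = 5.096 m/s².
Reaction distance = v·t_r = 27.0000 × 0.7 = 18.900 m.
Braking distance = v²/(2a) = 27.0000² / (2 × 5.096) = 729.000 / 10.192 = 71.527 m.
Total = 18.900 + 71.527 = 90.427 m.

Total stopping distance ≈ 90 m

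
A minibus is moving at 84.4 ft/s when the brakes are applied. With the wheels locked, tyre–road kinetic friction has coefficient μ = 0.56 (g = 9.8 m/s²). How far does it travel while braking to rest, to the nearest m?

Braking distance ≈ 60 m

84.4 ft/s × 0.3048 = 25.7251 m/s.
a = μg = 0.56 × 9.8 = 5.488 m/s².
Braking distance = v²/(2a) = 25.7251² / (2 × 5.488) = 661.781 / 10.976 = 60.293 m.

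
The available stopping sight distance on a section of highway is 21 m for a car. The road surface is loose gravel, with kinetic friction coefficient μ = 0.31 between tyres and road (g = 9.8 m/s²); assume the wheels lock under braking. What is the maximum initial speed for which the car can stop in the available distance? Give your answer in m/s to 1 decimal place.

Maximum speed ≈ 11.3 m/s

a = μg = 0.31 × 9.8 = 3.038 m/s².
v²/(2a) = d ⇒ v = √(2 × 3.038 × 21) = √127.60 = 11.2960 m/s.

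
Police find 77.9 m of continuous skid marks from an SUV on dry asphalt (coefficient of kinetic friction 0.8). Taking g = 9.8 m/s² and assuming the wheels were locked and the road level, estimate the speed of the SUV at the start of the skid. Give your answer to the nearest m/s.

Initial speed ≈ 35 m/s

Deceleration a = μg = 0.8 × 9.8 = 7.840 m/s².
v = √(2a·d) = √(2 × 7.840 × 77.9) = √1221.472 = 34.9496 m/s.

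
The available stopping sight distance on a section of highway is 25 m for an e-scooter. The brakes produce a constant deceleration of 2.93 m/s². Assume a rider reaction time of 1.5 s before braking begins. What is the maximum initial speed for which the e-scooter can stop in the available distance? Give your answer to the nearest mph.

Stopping distance: v·t_r + v²/(2a) = 25 with t_r = 1.5 s and a = 2.930 m/s².
So v² + 8.790 v − 146.50 = 0.
Positive root: v = −a·t_r + √((a·t_r)² + 2a·d) = −4.395 + √(19.316 + 146.50) = 8.4820 m/s.
8.4820 m/s ÷ 0.44704 = 18.974 mph.

Maximum speed ≈ 19 mph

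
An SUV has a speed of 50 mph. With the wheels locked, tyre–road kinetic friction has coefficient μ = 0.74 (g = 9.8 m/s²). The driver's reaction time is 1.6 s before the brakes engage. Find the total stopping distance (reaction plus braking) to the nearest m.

50 mph × 0.44704 = 22.3520 m/s.
a = μg = 0.74 × 9.8 = 7.252 m/s².
Reaction distance = v·t_r = 22.3520 × 1.6 = 35.763 m.
Braking distance = v²/(2a) = 22.3520² / (2 × 7.252) = 499.612 / 14.504 = 34.446 m.
Total = 35.763 + 34.446 = 70.209 m.

Total stopping distance ≈ 70 m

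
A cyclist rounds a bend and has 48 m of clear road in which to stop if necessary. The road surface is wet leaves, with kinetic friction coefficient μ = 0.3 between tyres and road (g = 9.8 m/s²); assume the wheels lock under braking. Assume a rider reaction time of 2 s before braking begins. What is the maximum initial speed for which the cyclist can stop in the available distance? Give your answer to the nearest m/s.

a = μg = 0.3 × 9.8 = 2.940 m/s².
Stopping distance: v·t_r + v²/(2a) = 48 with t_r = 2 s and a = 2.940 m/s².
So v² + 11.760 v − 282.24 = 0.
Positive root: v = −a·t_r + √((a·t_r)² + 2a·d) = −5.880 + √(34.574 + 282.24) = 11.9193 m/s.

Maximum speed ≈ 12 m/s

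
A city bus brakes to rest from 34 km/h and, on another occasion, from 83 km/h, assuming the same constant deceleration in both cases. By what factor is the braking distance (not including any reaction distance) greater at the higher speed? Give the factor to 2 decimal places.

Factor ≈ 5.96

Braking distance d = v²/(2a), so with a fixed, d ∝ v².
Factor = (83/34)² = 2.4412² = 5.9595.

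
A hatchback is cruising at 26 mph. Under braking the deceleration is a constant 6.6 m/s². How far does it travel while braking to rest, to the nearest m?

26 mph × 0.44704 = 11.6230 m/s.
Braking distance = v²/(2a) = 11.6230² / (2 × 6.600) = 135.094 / 13.200 = 10.234 m.

Braking distance ≈ 10 m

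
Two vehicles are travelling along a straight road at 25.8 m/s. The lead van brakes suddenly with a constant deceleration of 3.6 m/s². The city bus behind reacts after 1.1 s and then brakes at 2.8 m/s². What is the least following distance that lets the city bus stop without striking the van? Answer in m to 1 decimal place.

Leader travels v²/(2a_L) = 665.640 / 7.200 = 92.450 m before stopping.
Follower covers v·t_r = 25.8000 × 1.1 = 28.380 m while reacting, then v²/(2a_F) = 665.640 / 5.600 = 118.864 m while braking, for a total of 28.380 + 118.864 = 147.244 m.
Since a_F ≤ a_L and the follower starts braking later, the follower is never slower than the leader, so the closest approach is when both have stopped.
Minimum gap = 147.244 − 92.450 = 54.794 m.

Minimum gap ≈ 54.8 m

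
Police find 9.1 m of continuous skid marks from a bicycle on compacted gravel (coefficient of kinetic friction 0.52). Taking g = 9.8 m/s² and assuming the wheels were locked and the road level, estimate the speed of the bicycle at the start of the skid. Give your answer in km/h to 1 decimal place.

Initial speed ≈ 34.7 km/h

Deceleration a = μg = 0.52 × 9.8 = 5.096 m/s².
v = √(2a·d) = √(2 × 5.096 × 9.1) = √92.747 = 9.6305 m/s.
= 9.6305 × 3.6 = 34.670 km/h.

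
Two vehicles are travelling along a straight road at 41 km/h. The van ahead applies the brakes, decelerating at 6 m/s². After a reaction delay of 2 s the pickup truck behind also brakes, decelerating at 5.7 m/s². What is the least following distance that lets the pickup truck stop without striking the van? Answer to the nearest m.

41 km/h ÷ 3.6 = 11.3889 m/s.
Leader travels v²/(2a_L) = 129.707 / 12.000 = 10.809 m before stopping.
Follower covers v·t_r = 11.3889 × 2 = 22.778 m while reacting, then v²/(2a_F) = 129.707 / 11.400 = 11.378 m while braking, for a total of 22.778 + 11.378 = 34.156 m.
Since a_F ≤ a_L and the follower starts braking later, the follower is never slower than the leader, so the closest approach is when both have stopped.
Minimum gap = 34.156 − 10.809 = 23.347 m.

Minimum gap ≈ 23 m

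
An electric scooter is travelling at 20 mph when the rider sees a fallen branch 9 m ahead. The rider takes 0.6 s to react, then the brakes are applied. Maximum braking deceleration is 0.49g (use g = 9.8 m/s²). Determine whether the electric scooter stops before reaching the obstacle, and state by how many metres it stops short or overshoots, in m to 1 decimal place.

No — it overshoots by 4.7 m

20 mph × 0.44704 = 8.9408 m/s.
a = 0.49 × 9.8 = 4.802 m/s².
Reaction distance = 8.9408 × 0.6 = 5.364 m.
Braking distance = v²/(2a) = 79.938 / 9.604 = 8.323 m.
Total stopping distance = 5.364 + 8.323 = 13.687 m, vs 9 m available — it cannot stop in time and overshoots by 13.687 − 9 = 4.687 m.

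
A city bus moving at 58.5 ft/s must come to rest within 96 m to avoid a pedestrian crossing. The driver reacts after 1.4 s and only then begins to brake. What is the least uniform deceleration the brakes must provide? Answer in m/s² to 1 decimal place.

58.5 ft/s × 0.3048 = 17.8308 m/s.
Distance covered during reaction = 17.8308 × 1.4 = 24.963 m.
Distance available for braking: 96 − 24.963 = 71.037 m.
v² = 2a·d ⇒ a = v²/(2d) = 17.8308² / (2 × 71.037) = 317.937 / 142.074 = 2.2378 m/s².

Required deceleration ≈ 2.2 m/s²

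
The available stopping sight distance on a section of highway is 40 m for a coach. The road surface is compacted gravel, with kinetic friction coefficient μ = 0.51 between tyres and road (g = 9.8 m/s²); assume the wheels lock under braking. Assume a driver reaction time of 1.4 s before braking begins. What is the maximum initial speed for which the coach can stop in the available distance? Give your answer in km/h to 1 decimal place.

Maximum speed ≈ 51.1 km/h

a = μg = 0.51 × 9.8 = 4.998 m/s².
Stopping distance: v·t_r + v²/(2a) = 40 with t_r = 1.4 s and a = 4.998 m/s².
So v² + 13.994 v − 399.84 = 0.
Positive root: v = −a·t_r + √((a·t_r)² + 2a·d) = −6.997 + √(48.958 + 399.84) = 14.1879 m/s.
14.1879 m/s × 3.6 = 51.076 km/h.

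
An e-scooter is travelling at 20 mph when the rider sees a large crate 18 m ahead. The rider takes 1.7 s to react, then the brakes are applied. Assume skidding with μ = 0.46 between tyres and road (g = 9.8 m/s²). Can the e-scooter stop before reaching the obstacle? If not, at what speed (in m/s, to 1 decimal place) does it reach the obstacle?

No — it strikes the obstacle at 7.4 m/s

20 mph × 0.44704 = 8.9408 m/s.
a = μg = 0.46 × 9.8 = 4.508 m/s².
Reaction distance = 8.9408 × 1.7 = 15.199 m.
Braking distance needed to stop: v²/(2a) = 79.938 / 9.016 = 8.866 m, so total needed = 15.199 + 8.866 = 24.065 m > 18 m — it cannot stop.
Distance remaining when braking begins: 18 − 15.199 = 2.801 m.
v² = v₀² − 2a·d = 79.938 − 2 × 4.508 × 2.801 = 54.684 m²/s².
v = √54.684 = 7.395 m/s.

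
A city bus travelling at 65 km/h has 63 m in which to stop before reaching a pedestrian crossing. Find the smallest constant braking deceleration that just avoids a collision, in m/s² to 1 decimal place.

65 km/h ÷ 3.6 = 18.0556 m/s.
v² = 2a·d ⇒ a = v²/(2d) = 18.0556² / (2 × 63.000) = 326.005 / 126.000 = 2.5873 m/s².

Required deceleration ≈ 2.6 m/s²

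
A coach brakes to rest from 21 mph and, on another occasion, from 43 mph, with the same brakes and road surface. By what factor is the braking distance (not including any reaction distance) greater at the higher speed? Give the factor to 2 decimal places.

Braking distance d = v²/(2a), so with a fixed, d ∝ v².
Factor = (43/21)² = 2.0476² = 4.1927.

Factor ≈ 4.19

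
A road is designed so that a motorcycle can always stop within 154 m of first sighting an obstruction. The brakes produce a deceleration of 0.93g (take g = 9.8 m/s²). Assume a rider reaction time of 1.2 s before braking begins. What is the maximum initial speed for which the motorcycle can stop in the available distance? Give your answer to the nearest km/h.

a = 0.93 × 9.8 = 9.114 m/s².
Stopping distance: v·t_r + v²/(2a) = 154 with t_r = 1.2 s and a = 9.114 m/s².
So v² + 21.874 v − 2807.11 = 0.
Positive root: v = −a·t_r + √((a·t_r)² + 2a·d) = −10.937 + √(119.618 + 2807.11) = 43.1622 m/s.
43.1622 m/s × 3.6 = 155.384 km/h.

Maximum speed ≈ 155 km/h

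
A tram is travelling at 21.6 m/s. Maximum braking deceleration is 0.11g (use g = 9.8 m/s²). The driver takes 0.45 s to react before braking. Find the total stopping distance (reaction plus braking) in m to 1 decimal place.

Total stopping distance ≈ 226.1 m

a = 0.11 × 9.8 = 1.078 m/s².
Reaction distance = v·t_r = 21.6000 × 0.45 = 9.720 m.
Braking distance = v²/(2a) = 21.6000² / (2 × 1.078) = 466.560 / 2.156 = 216.401 m.
Total = 9.720 + 216.401 = 226.121 m.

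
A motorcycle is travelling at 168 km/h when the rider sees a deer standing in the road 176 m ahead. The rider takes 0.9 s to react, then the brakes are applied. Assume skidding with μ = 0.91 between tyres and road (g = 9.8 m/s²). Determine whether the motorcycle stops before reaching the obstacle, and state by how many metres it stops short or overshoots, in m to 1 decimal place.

168 km/h ÷ 3.6 = 46.6667 m/s.
a = μg = 0.91 × 9.8 = 8.918 m/s².
Reaction distance = 46.6667 × 0.9 = 42.000 m.
Braking distance = v²/(2a) = 2177.781 / 17.836 = 122.100 m.
Total stopping distance = 42.000 + 122.100 = 164.100 m, vs 176 m available — it stops with 176 − 164.100 = 11.900 m to spare.

Yes — it stops 11.9 m short of the obstacle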